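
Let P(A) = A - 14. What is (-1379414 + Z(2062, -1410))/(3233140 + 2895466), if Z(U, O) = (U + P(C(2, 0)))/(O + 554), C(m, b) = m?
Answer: -590390217/2623043368 ≈ -0.22508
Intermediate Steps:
P(A) = -14 + A
Z(U, O) = (-12 + U)/(554 + O) (Z(U, O) = (U + (-14 + 2))/(O + 554) = (U - 12)/(554 + O) = (-12 + U)/(554 + O))
(-1379414 + Z(2062, -1410))/(3233140 + 2895466) = (-1379414 + (-12 + 2062)/(554 - 1410))/(3233140 + 2895466) = (-1379414 + 2050/(-856))/6128606 = (-1379414 - 1/856*2050)*(1/6128606) = (-1379414 - 1025/428)*(1/6128606) = -590390217/428*1/6128606 = -590390217/2623043368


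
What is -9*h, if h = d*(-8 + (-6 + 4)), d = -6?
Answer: -540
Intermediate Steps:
h = 60 (h = -6*(-8 + (-6 + 4)) = -6*(-8 - 2) = -6*(-10) = 60)
-9*h = -9*60 = -540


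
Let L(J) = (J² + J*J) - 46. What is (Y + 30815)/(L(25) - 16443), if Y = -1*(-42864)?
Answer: -73679/15239 ≈ -4.8349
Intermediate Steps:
Y = 42864
L(J) = -46 + 2*J² (L(J) = (J² + J²) - 46 = 2*J² - 46 = -46 + 2*J²)
(Y + 30815)/(L(25) - 16443) = (42864 + 30815)/((-46 + 2*25²) - 16443) = 73679/((-46 + 2*625) - 16443) = 73679/((-46 + 1250) - 16443) = 73679/(1204 - 16443) = 73679/(-15239) = 73679*(-1/15239) = -73679/15239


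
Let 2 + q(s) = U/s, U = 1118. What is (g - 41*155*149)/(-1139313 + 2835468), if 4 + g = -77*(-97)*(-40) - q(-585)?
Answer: -56054479/76326975 ≈ -0.73440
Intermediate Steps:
q(s) = -2 + 1118/s
g = -13444204/45 (g = -4 + (-77*(-97)*(-40) - (-2 + 1118/(-585))) = -4 + (7469*(-40) - (-2 + 1118*(-1/585))) = -4 + (-298760 - (-2 - 86/45)) = -4 + (-298760 - 1*(-176/45)) = -4 + (-298760 + 176/45) = -4 - 13444024/45 = -13444204/45 ≈ -2.9876e+5)
(g - 41*155*149)/(-1139313 + 2835468) = (-13444204/45 - 41*155*149)/(-1139313 + 2835468) = (-13444204/45 - 6355*149)/1696155 = (-13444204/45 - 946895)*(1/1696155) = -56054479/45*1/1696155 = -56054479/76326975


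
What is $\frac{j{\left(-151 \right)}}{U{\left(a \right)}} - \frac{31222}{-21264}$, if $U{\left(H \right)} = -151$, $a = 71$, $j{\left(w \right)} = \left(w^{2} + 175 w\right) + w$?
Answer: $\frac{281411}{10632} \approx 26.468$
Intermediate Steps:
$j{\left(w \right)} = w^{2} + 176 w$
$\frac{j{\left(-151 \right)}}{U{\left(a \right)}} - \frac{31222}{-21264} = \frac{\left(-151\right) \left(176 - 151\right)}{-151} - \frac{31222}{-21264} = \left(-151\right) 25 \left(- \frac{1}{151}\right) - - \frac{15611}{10632} = \left(-3775\right) \left(- \frac{1}{151}\right) + \frac{15611}{10632} = 25 + \frac{15611}{10632} = \frac{281411}{10632}$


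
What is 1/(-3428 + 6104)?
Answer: 1/2676 ≈ 0.00037369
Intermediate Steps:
1/(-3428 + 6104) = 1/2676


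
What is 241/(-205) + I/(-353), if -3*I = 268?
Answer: -200279/217095 ≈ -0.92254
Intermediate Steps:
I = -268/3 (I = -1/3*268 = -268/3 ≈ -89.333)
241/(-205) + I/(-353) = 241/(-205) - 268/3/(-353) = 241*(-1/205) - 268/3*(-1/353) = -241/205 + 268/1059 = -200279/217095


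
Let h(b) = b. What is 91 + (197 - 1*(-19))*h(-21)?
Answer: -4445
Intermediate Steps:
91 + (197 - 1*(-19))*h(-21) = 91 + (197 - 1*(-19))*(-21) = 91 + (197 + 19)*(-21) = 91 + 216*(-21) = 91 - 4536 = -4445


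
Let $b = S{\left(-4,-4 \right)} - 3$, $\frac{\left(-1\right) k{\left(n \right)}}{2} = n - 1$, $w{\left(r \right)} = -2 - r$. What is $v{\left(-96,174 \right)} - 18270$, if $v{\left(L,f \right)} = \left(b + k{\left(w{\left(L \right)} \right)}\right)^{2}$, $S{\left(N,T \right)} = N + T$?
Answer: $20539$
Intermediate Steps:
$k{\left(n \right)} = 2 - 2 n$ ($k{\left(n \right)} = - 2 \left(n - 1\right) = - 2 \left(-1 + n\right) = 2 - 2 n$)
$b = -11$ ($b = \left(-4 - 4\right) - 3 = -8 - 3 = -11$)
$v{\left(L,f \right)} = \left(-5 + 2 L\right)^{2}$ ($v{\left(L,f \right)} = \left(-11 - \left(-2 + 2 \left(-2 - L\right)\right)\right)^{2} = \left(-11 + \left(2 + \left(4 + 2 L\right)\right)\right)^{2} = \left(-11 + \left(6 + 2 L\right)\right)^{2} = \left(-5 + 2 L\right)^{2}$)
$v{\left(-96,174 \right)} - 18270 = \left(5 - -192\right)^{2} - 18270 = \left(5 + 192\right)^{2} - 18270 = 197^{2} - 18270 = 38809 - 18270 = 20539$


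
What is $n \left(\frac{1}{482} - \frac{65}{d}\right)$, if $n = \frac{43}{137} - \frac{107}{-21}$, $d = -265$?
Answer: $\frac{49168139}{36747921} \approx 1.338$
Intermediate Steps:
$n = \frac{15562}{2877}$ ($n = 43 \cdot \frac{1}{137} - - \frac{107}{21} = \frac{43}{137} + \frac{107}{21} = \frac{15562}{2877} \approx 5.4091$)
$n \left(\frac{1}{482} - \frac{65}{d}\right) = \frac{15562 \left(\frac{1}{482} - \frac{65}{-265}\right)}{2877} = \frac{15562 \left(\frac{1}{482} - - \frac{13}{53}\right)}{2877} = \frac{15562 \left(\frac{1}{482} + \frac{13}{53}\right)}{2877} = \frac{15562}{2877} \cdot \frac{6319}{25546} = \frac{49168139}{36747921}$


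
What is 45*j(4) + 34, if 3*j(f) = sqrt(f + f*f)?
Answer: 34 + 30*sqrt(5) ≈ 101.08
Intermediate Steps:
j(f) = sqrt(f + f**2)/3 (j(f) = sqrt(f + f*f)/3 = sqrt(f + f**2)/3)
45*j(4) + 34 = 45*(sqrt(4*(1 + 4))/3) + 34 = 45*(sqrt(4*5)/3) + 34 = 45*(sqrt(20)/3) + 34 = 45*((2*sqrt(5))/3) + 34 = 45*(2*sqrt(5)/3) + 34 = 30*sqrt(5) + 34 = 34 + 30*sqrt(5)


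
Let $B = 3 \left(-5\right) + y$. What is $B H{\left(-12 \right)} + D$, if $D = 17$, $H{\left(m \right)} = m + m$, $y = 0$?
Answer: $377$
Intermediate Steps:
$H{\left(m \right)} = 2 m$
$B = -15$ ($B = 3 \left(-5\right) + 0 = -15 + 0 = -15$)
$B H{\left(-12 \right)} + D = - 15 \cdot 2 \left(-12\right) + 17 = \left(-15\right) \left(-24\right) + 17 = 360 + 17 = 377$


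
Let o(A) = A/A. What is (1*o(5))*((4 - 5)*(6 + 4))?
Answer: -10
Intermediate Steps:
o(A) = 1
(1*o(5))*((4 - 5)*(6 + 4)) = (1*1)*((4 - 5)*(6 + 4)) = 1*(-1*10) = 1*(-10) = -10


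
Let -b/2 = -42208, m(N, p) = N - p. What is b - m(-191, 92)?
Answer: 84699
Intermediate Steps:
b = 84416 (b = -2*(-42208) = 84416)
b - m(-191, 92) = 84416 - (-191 - 1*92) = 84416 - (-191 - 92) = 84416 - 1*(-283) = 84416 + 283 = 84699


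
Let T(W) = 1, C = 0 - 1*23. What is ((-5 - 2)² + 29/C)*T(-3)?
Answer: 1098/23 ≈ 47.739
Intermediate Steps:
C = -23 (C = 0 - 23 = -23)
((-5 - 2)² + 29/C)*T(-3) = ((-5 - 2)² + 29/(-23))*1 = ((-7)² + 29*(-1/23))*1 = (49 - 29/23)*1 = (1098/23)*1 = 1098/23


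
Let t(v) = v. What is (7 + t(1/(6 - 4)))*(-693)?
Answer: -10395/2 ≈ -5197.5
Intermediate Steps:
(7 + t(1/(6 - 4)))*(-693) = (7 + 1/(6 - 4))*(-693) = (7 + 1/2)*(-693) = (15/2)*(-693) = -10395/2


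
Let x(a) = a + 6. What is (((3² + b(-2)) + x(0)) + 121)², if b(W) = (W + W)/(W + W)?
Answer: 18769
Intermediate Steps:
x(a) = 6 + a
b(W) = 1 (b(W) = (2*W)/((2*W)) = (2*W)*(1/(2*W)) = 1)
(((3² + b(-2)) + x(0)) + 121)² = (((3² + 1) + (6 + 0)) + 121)² = (((9 + 1) + 6) + 121)² = ((10 + 6) + 121)² = (16 + 121)² = 137² = 18769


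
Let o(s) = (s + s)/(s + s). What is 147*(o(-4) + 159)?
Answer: 23520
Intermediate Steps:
o(s) = 1 (o(s) = (2*s)/((2*s)) = (2*s)*(1/(2*s)) = 1)
147*(o(-4) + 159) = 147*(1 + 159) = 147*160 = 23520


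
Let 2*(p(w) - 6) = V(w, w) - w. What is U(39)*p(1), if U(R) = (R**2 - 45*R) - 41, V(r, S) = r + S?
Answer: -3575/2 ≈ -1787.5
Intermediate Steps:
V(r, S) = S + r
p(w) = 6 + w/2 (p(w) = 6 + ((w + w) - w)/2 = 6 + (2*w - w)/2 = 6 + w/2)
U(R) = -41 + R**2 - 45*R
U(39)*p(1) = (-41 + 39**2 - 45*39)*(6 + (1/2)*1) = (-41 + 1521 - 1755)*(6 + 1/2) = -275*13/2 = -3575/2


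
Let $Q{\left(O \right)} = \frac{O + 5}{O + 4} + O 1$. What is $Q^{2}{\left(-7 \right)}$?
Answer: $\frac{361}{9} \approx 40.111$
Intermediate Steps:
$Q{\left(O \right)} = O + \frac{5 + O}{4 + O}$ ($Q{\left(O \right)} = \frac{5 + O}{4 + O} + O = O + \frac{5 + O}{4 + O}$)
$Q^{2}{\left(-7 \right)} = \left(\frac{5 + \left(-7\right)^{2} + 5 \left(-7\right)}{4 - 7}\right)^{2} = \left(\frac{5 + 49 - 35}{-3}\right)^{2} = \left(\left(- \frac{1}{3}\right) 19\right)^{2} = \left(- \frac{19}{3}\right)^{2} = \frac{361}{9}$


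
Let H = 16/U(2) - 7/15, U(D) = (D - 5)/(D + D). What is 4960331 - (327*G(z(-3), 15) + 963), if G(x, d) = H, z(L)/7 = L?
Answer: 24832483/5 ≈ 4.9665e+6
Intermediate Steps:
U(D) = (-5 + D)/(2*D) (U(D) = (-5 + D)/((2*D)) = (-5 + D)*(1/(2*D)) = (-5 + D)/(2*D))
z(L) = 7*L
H = -109/5 (H = 16/(((½)*(-5 + 2)/2)) - 7/15 = 16/(((½)*(½)*(-3))) - 7*1/15 = 16/(-¾) - 7/15 = 16*(-4/3) - 7/15 = -64/3 - 7/15 = -109/5 ≈ -21.800)
G(x, d) = -109/5
4960331 - (327*G(z(-3), 15) + 963) = 4960331 - (327*(-109/5) + 963) = 4960331 - (-35643/5 + 963) = 4960331 - 1*(-30828/5) = 4960331 + 30828/5 = 24832483/5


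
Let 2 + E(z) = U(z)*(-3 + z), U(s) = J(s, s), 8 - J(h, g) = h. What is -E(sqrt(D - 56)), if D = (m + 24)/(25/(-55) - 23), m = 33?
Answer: -2789/86 - 55*I*sqrt(17286)/86 ≈ -32.43 - 84.084*I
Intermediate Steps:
J(h, g) = 8 - h
U(s) = 8 - s
D = -209/86 (D = (33 + 24)/(25/(-55) - 23) = 57/(25*(-1/55) - 23) = 57/(-5/11 - 23) = 57/(-258/11) = 57*(-11/258) = -209/86 ≈ -2.4302)
E(z) = -2 + (-3 + z)*(8 - z) (E(z) = -2 + (8 - z)*(-3 + z) = -2 + (-3 + z)*(8 - z))
-E(sqrt(D - 56)) = -(-26 - (sqrt(-209/86 - 56))**2 + 11*sqrt(-209/86 - 56)) = -(-26 - (sqrt(-5025/86))**2 + 11*sqrt(-5025/86)) = -(-26 - (5*I*sqrt(17286)/86)**2 + 11*(5*I*sqrt(17286)/86)) = -(-26 - 1*(-5025/86) + 55*I*sqrt(17286)/86) = -(-26 + 5025/86 + 55*I*sqrt(17286)/86) = -(2789/86 + 55*I*sqrt(17286)/86) = -2789/86 - 55*I*sqrt(17286)/86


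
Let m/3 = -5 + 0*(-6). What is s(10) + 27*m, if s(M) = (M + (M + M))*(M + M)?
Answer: 195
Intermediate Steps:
s(M) = 6*M² (s(M) = (M + 2*M)*(2*M) = (3*M)*(2*M) = 6*M²)
m = -15 (m = 3*(-5 + 0*(-6)) = 3*(-5 + 0) = 3*(-5) = -15)
s(10) + 27*m = 6*10² + 27*(-15) = 6*100 - 405 = 600 - 405 = 195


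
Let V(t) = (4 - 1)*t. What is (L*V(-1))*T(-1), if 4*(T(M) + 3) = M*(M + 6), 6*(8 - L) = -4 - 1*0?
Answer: 221/2 ≈ 110.50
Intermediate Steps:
L = 26/3 (L = 8 - (-4 - 1*0)/6 = 8 - (-4 + 0)/6 = 8 - 1/6*(-4) = 8 + 2/3 = 26/3 ≈ 8.6667)
V(t) = 3*t
T(M) = -3 + M*(6 + M)/4 (T(M) = -3 + (M*(M + 6))/4 = -3 + (M*(6 + M))/4 = -3 + M*(6 + M)/4)
(L*V(-1))*T(-1) = (26*(3*(-1))/3)*(-3 + (1/4)*(-1)**2 + (3/2)*(-1)) = ((26/3)*(-3))*(-3 + (1/4)*1 - 3/2) = -26*(-3 + 1/4 - 3/2) = -26*(-17/4) = 221/2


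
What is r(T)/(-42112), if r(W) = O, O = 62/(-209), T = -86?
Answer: 31/4400704 ≈ 7.0443e-6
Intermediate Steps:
O = -62/209 (O = 62*(-1/209) = -62/209 ≈ -0.29665)
r(W) = -62/209
r(T)/(-42112) = -62/209/(-42112) = -62/209*(-1/42112) = 31/4400704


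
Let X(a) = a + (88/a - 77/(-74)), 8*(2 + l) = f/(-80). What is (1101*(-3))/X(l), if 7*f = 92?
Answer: 309751112160/4176229093 ≈ 74.170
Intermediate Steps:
f = 92/7 (f = (⅐)*92 = 92/7 ≈ 13.143)
l = -2263/1120 (l = -2 + ((92/7)/(-80))/8 = -2 + ((92/7)*(-1/80))/8 = -2 + (⅛)*(-23/140) = -2 - 23/1120 = -2263/1120 ≈ -2.0205)
X(a) = 77/74 + a + 88/a (X(a) = a + (88/a - 77*(-1/74)) = a + (88/a + 77/74) = a + (77/74 + 88/a) = 77/74 + a + 88/a)
(1101*(-3))/X(l) = (1101*(-3))/(77/74 - 2263/1120 + 88/(-2263/1120)) = -3303/(77/74 - 2263/1120 + 88*(-1120/2263)) = -3303/(77/74 - 2263/1120 - 98560/2263) = -3303/(-4176229093/93778720) = -3303*(-93778720/4176229093) = 309751112160/4176229093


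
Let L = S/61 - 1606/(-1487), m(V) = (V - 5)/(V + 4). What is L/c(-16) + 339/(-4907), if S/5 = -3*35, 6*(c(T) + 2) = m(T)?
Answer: 79140536919/18249069209 ≈ 4.3367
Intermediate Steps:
m(V) = (-5 + V)/(4 + V)
c(T) = -2 + (-5 + T)/(6*(4 + T)) (c(T) = -2 + ((-5 + T)/(4 + T))/6 = -2 + (-5 + T)/(6*(4 + T)))
S = -525 (S = 5*(-3*35) = 5*(-105) = -525)
L = -682709/90707 (L = -525/61 - 1606/(-1487) = -525*1/61 - 1606*(-1/1487) = -525/61 + 1606/1487 = -682709/90707 ≈ -7.5265)
L/c(-16) + 339/(-4907) = -682709*6*(4 - 16)/(-53 - 11*(-16))/90707 + 339/(-4907) = -682709*(-72/(-53 + 176))/90707 + 339*(-1/4907) = -682709/(90707*((⅙)*(-1/12)*123)) - 339/4907 = -682709/(90707*(-41/24)) - 339/4907 = -682709/90707*(-24/41) - 339/4907 = 16385016/3718987 - 339/4907 = 79140536919/18249069209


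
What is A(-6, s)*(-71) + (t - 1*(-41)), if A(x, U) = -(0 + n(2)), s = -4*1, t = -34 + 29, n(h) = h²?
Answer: 320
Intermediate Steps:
t = -5
s = -4
A(x, U) = -4 (A(x, U) = -(0 + 2²) = -(0 + 4) = -1*4 = -4)
A(-6, s)*(-71) + (t - 1*(-41)) = -4*(-71) + (-5 - 1*(-41)) = 284 + (-5 + 41) = 284 + 36 = 320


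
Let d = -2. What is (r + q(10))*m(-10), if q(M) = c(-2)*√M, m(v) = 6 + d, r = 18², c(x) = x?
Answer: 1296 - 8*√10 ≈ 1270.7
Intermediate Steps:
r = 324
m(v) = 4 (m(v) = 6 - 2 = 4)
q(M) = -2*√M
(r + q(10))*m(-10) = (324 - 2*√10)*4 = 1296 - 8*√10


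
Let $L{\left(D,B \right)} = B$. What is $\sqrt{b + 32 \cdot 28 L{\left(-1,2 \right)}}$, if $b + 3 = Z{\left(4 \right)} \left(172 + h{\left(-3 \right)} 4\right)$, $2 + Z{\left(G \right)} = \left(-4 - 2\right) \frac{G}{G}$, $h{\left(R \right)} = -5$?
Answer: $\sqrt{573} \approx 23.937$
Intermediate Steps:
$Z{\left(G \right)} = -8$ ($Z{\left(G \right)} = -2 + \left(-4 - 2\right) \frac{G}{G} = -2 - 6 = -8$)
$b = -1219$ ($b = -3 - 8 \left(172 - 20\right) = -3 - 1216 = -1219$)
$\sqrt{b + 32 \cdot 28 L{\left(-1,2 \right)}} = \sqrt{-1219 + 32 \cdot 28 \cdot 2} = \sqrt{-1219 + 896 \cdot 2} = \sqrt{-1219 + 1792} = \sqrt{573}$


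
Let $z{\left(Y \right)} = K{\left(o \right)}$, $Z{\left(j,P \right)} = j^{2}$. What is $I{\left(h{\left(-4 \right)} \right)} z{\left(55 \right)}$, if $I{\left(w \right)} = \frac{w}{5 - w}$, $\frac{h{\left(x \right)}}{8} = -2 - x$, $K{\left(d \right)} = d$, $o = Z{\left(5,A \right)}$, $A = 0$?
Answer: $- \frac{400}{11} \approx -36.364$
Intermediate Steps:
$o = 25$ ($o = 5^{2} = 25$)
$h{\left(x \right)} = -16 - 8 x$ ($h{\left(x \right)} = 8 \left(-2 - x\right) = -16 - 8 x$)
$z{\left(Y \right)} = 25$
$I{\left(h{\left(-4 \right)} \right)} z{\left(55 \right)} = - \frac{-16 - -32}{-5 - -16} \cdot 25 = - \frac{-16 + 32}{-5 + \left(-16 + 32\right)} 25 = \left(-1\right) 16 \frac{1}{-5 + 16} \cdot 25 = \left(-1\right) 16 \cdot \frac{1}{11} \cdot 25 = \left(- \frac{16}{11}\right) 25 = - \frac{400}{11}$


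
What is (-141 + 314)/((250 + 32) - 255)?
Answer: 173/27 ≈ 6.4074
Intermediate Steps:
(-141 + 314)/((250 + 32) - 255) = 173/(282 - 255) = 173/27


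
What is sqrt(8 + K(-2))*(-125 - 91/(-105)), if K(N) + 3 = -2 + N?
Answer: -1862/15 ≈ -124.13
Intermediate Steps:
K(N) = -5 + N (K(N) = -3 + (-2 + N) = -5 + N)
sqrt(8 + K(-2))*(-125 - 91/(-105)) = sqrt(8 + (-5 - 2))*(-125 - 91/(-105)) = sqrt(8 - 7)*(-125 - 91*(-1/105)) = sqrt(1)*(-125 + 13/15) = 1*(-1862/15) = -1862/15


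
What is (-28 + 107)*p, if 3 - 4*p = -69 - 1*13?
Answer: 6715/4 ≈ 1678.8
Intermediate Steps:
p = 85/4 (p = ¾ - (-69 - 1*13)/4 = ¾ - (-69 - 13)/4 = ¾ - ¼*(-82) = ¾ + 41/2 = 85/4 ≈ 21.250)
(-28 + 107)*p = (-28 + 107)*(85/4) = 79*(85/4) = 6715/4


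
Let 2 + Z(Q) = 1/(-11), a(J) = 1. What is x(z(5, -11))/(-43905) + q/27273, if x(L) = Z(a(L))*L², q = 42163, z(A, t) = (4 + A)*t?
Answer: 803357368/399140355 ≈ 2.0127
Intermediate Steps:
Z(Q) = -23/11 (Z(Q) = -2 + 1/(-11) = -2 + 1*(-1/11) = -2 - 1/11 = -23/11)
z(A, t) = t*(4 + A)
x(L) = -23*L²/11
x(z(5, -11))/(-43905) + q/27273 = -23*121*(4 + 5)²/11/(-43905) + 42163/27273 = -23*(-11*9)²/11*(-1/43905) + 42163*(1/27273) = -23/11*(-99)²*(-1/43905) + 42163/27273 = -23/11*9801*(-1/43905) + 42163/27273 = -20493*(-1/43905) + 42163/27273 = 6831/14635 + 42163/27273 = 803357368/399140355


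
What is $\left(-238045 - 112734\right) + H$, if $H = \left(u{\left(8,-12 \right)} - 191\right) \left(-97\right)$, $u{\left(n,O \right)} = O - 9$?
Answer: $-330215$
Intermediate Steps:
$u{\left(n,O \right)} = -9 + O$
$H = 20564$ ($H = \left(\left(-9 - 12\right) - 191\right) \left(-97\right) = \left(-21 - 191\right) \left(-97\right) = \left(-212\right) \left(-97\right) = 20564$)
$\left(-238045 - 112734\right) + H = \left(-238045 - 112734\right) + 20564 = -350779 + 20564 = -330215$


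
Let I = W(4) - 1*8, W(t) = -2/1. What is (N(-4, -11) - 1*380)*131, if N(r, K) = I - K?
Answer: -49649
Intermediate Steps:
W(t) = -2 (W(t) = -2*1 = -2)
I = -10 (I = -2 - 1*8 = -2 - 8 = -10)
N(r, K) = -10 - K
(N(-4, -11) - 1*380)*131 = ((-10 - 1*(-11)) - 1*380)*131 = ((-10 + 11) - 380)*131 = (1 - 380)*131 = -379*131 = -49649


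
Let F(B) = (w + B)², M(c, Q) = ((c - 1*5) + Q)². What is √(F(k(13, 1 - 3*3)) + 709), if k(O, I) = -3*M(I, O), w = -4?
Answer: 5*√29 ≈ 26.926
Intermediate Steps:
M(c, Q) = (-5 + Q + c)² (M(c, Q) = ((c - 5) + Q)² = ((-5 + c) + Q)² = (-5 + Q + c)²)
k(O, I) = -3*(-5 + I + O)² (k(O, I) = -3*(-5 + O + I)² = -3*(-5 + I + O)²)
F(B) = (-4 + B)²
√(F(k(13, 1 - 3*3)) + 709) = √((-4 - 3*(-5 + (1 - 3*3) + 13)²)² + 709) = √((-4 - 3*(-5 + (1 - 9) + 13)²)² + 709) = √((-4 - 3*(-5 - 8 + 13)²)² + 709) = √((-4 - 3*0²)² + 709) = √((-4 - 3*0)² + 709) = √((-4 + 0)² + 709) = √((-4)² + 709) = √(16 + 709) = √725 = 5*√29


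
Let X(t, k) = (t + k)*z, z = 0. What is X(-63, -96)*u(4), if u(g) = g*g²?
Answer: 0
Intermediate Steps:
u(g) = g³
X(t, k) = 0 (X(t, k) = (t + k)*0 = (k + t)*0 = 0)
X(-63, -96)*u(4) = 0*4³ = 0*64 = 0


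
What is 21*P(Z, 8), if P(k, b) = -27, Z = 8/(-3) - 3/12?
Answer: -567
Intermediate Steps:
Z = -35/12 (Z = 8*(-⅓) - 3*1/12 = -8/3 - ¼ = -35/12 ≈ -2.9167)
21*P(Z, 8) = 21*(-27) = -567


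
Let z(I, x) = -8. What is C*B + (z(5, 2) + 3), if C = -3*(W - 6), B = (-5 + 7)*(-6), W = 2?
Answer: -149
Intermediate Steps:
B = -12 (B = 2*(-6) = -12)
C = 12 (C = -3*(2 - 6) = -3*(-4) = 12)
C*B + (z(5, 2) + 3) = 12*(-12) + (-8 + 3) = -144 - 5 = -149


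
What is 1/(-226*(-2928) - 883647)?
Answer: -1/221919 ≈ -4.5061e-6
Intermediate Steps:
1/(-226*(-2928) - 883647) = 1/(661728 - 883647) = 1/(-221919) = -1/221919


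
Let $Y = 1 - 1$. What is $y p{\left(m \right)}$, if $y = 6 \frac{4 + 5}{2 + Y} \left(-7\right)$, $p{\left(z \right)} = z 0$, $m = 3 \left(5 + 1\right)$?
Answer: $0$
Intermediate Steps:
$Y = 0$
$m = 18$ ($m = 3 \cdot 6 = 18$)
$p{\left(z \right)} = 0$
$y = -189$ ($y = 6 \frac{4 + 5}{2 + 0} \left(-7\right) = 6 \cdot \frac{9}{2} \left(-7\right) = 27 \left(-7\right) = -189$)
$y p{\left(m \right)} = \left(-189\right) 0 = 0$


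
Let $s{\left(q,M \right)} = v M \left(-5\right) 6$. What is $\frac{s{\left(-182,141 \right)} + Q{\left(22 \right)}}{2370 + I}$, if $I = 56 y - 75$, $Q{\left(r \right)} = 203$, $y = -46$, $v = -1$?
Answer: $- \frac{4433}{281} \approx -15.776$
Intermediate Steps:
$I = -2651$ ($I = 56 \left(-46\right) - 75 = -2576 - 75 = -2651$)
$s{\left(q,M \right)} = 30 M$ ($s{\left(q,M \right)} = - M \left(-5\right) 6 = 5 M 6 = 30 M$)
$\frac{s{\left(-182,141 \right)} + Q{\left(22 \right)}}{2370 + I} = \frac{30 \cdot 141 + 203}{2370 - 2651} = \frac{4230 + 203}{-281} = 4433 \left(- \frac{1}{281}\right) = - \frac{4433}{281}$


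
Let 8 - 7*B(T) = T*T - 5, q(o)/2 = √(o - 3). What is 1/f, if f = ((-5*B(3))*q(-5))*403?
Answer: 7*I*√2/64480 ≈ 0.00015353*I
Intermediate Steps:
q(o) = 2*√(-3 + o) (q(o) = 2*√(o - 3) = 2*√(-3 + o))
B(T) = 13/7 - T²/7 (B(T) = 8/7 - (T*T - 5)/7 = 8/7 - (T² - 5)/7 = 8/7 - (-5 + T²)/7 = 8/7 + (5/7 - T²/7) = 13/7 - T²/7)
f = -32240*I*√2/7 (f = ((-5*(13/7 - ⅐*3²))*(2*√(-3 - 5)))*403 = ((-5*(13/7 - ⅐*9))*(2*√(-8)))*403 = ((-5*(13/7 - 9/7))*(2*(2*I*√2)))*403 = ((-5*4/7)*(4*I*√2))*403 = -80*I*√2/7*403 = -32240*I*√2/7 ≈ -6513.5*I)
1/f = 1/(-32240*I*√2/7) = 7*I*√2/64480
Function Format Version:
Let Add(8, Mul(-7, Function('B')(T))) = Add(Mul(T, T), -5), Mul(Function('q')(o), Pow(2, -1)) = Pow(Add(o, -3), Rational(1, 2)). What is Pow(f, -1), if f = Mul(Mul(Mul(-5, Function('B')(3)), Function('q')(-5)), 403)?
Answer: Mul(Rational(7, 64480), I, Pow(2, Rational(1, 2))) ≈ Mul(0.00015353, I)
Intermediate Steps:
Function('q')(o) = Mul(2, Pow(Add(-3, o), Rational(1, 2))) (Function('q')(o) = Mul(2, Pow(Add(o, -3), Rational(1, 2))) = Mul(2, Pow(Add(-3, o), Rational(1, 2))))
Function('B')(T) = Add(Rational(13, 7), Mul(Rational(-1, 7), Pow(T, 2))) (Function('B')(T) = Add(Rational(8, 7), Mul(Rational(-1, 7), Add(Mul(T, T), -5))) = Add(Rational(8, 7), Mul(Rational(-1, 7), Add(Pow(T, 2), -5))) = Add(Rational(8, 7), Mul(Rational(-1, 7), Add(-5, Pow(T, 2)))) = Add(Rational(8, 7), Add(Rational(5, 7), Mul(Rational(-1, 7), Pow(T, 2)))) = Add(Rational(13, 7), Mul(Rational(-1, 7), Pow(T, 2))))
f = Mul(Rational(-32240, 7), I, Pow(2, Rational(1, 2))) (f = Mul(Mul(Mul(-5, Add(Rational(13, 7), Mul(Rational(-1, 7), Pow(3, 2)))), Mul(2, Pow(Add(-3, -5), Rational(1, 2)))), 403) = Mul(Mul(Mul(-5, Add(Rational(13, 7), Mul(Rational(-1, 7), 9))), Mul(2, Pow(-8, Rational(1, 2)))), 403) = Mul(Mul(Mul(-5, Add(Rational(13, 7), Rational(-9, 7))), Mul(2, Mul(2, I, Pow(2, Rational(1, 2))))), 403) = Mul(Mul(Mul(-5, Rational(4, 7)), Mul(4, I, Pow(2, Rational(1, 2)))), 403) = Mul(Mul(Rational(-20, 7), Mul(4, I, Pow(2, Rational(1, 2)))), 403) = Mul(Mul(Rational(-80, 7), I, Pow(2, Rational(1, 2))), 403) = Mul(Rational(-32240, 7), I, Pow(2, Rational(1, 2))) ≈ Mul(-6513.5, I))
Pow(f, -1) = Pow(Mul(Rational(-32240, 7), I, Pow(2, Rational(1, 2))), -1) = Mul(Rational(7, 64480), I, Pow(2, Rational(1, 2)))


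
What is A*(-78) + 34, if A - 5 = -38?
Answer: 2608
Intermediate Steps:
A = -33 (A = 5 - 38 = -33)
A*(-78) + 34 = -33*(-78) + 34 = 2574 + 34 = 2608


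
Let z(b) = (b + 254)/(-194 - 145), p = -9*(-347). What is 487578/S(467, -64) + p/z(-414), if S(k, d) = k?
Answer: 572423979/74720 ≈ 7660.9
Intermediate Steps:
p = 3123
z(b) = -254/339 - b/339 (z(b) = (254 + b)/(-339) = (254 + b)*(-1/339) = -254/339 - b/339)
487578/S(467, -64) + p/z(-414) = 487578/467 + 3123/(-254/339 - 1/339*(-414)) = 487578*(1/467) + 3123/(-254/339 + 138/113) = 487578/467 + 3123/(160/339) = 487578/467 + 3123*(339/160) = 487578/467 + 1058697/160 = 572423979/74720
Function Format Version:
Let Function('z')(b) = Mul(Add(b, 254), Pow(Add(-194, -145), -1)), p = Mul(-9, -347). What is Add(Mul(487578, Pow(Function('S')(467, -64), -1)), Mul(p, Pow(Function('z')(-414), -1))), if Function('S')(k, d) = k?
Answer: Rational(572423979, 74720) ≈ 7660.9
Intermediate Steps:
p = 3123
Function('z')(b) = Add(Rational(-254, 339), Mul(Rational(-1, 339), b)) (Function('z')(b) = Mul(Add(254, b), Pow(-339, -1)) = Mul(Add(254, b), Rational(-1, 339)) = Add(Rational(-254, 339), Mul(Rational(-1, 339), b)))
Add(Mul(487578, Pow(Function('S')(467, -64), -1)), Mul(p, Pow(Function('z')(-414), -1))) = Add(Mul(487578, Pow(467, -1)), Mul(3123, Pow(Add(Rational(-254, 339), Mul(Rational(-1, 339), -414)), -1))) = Add(Mul(487578, Rational(1, 467)), Mul(3123, Pow(Add(Rational(-254, 339), Rational(138, 113)), -1))) = Add(Rational(487578, 467), Mul(3123, Pow(Rational(160, 339), -1))) = Add(Rational(487578, 467), Mul(3123, Rational(339, 160))) = Add(Rational(487578, 467), Rational(1058697, 160)) = Rational(572423979, 74720)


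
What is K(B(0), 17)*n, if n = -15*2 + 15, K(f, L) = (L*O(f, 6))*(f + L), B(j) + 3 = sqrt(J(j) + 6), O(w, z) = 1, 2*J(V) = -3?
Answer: -3570 - 765*sqrt(2)/2 ≈ -4110.9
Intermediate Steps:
J(V) = -3/2 (J(V) = (1/2)*(-3) = -3/2)
B(j) = -3 + 3*sqrt(2)/2 (B(j) = -3 + sqrt(-3/2 + 6) = -3 + sqrt(9/2) = -3 + 3*sqrt(2)/2)
K(f, L) = L*(L + f) (K(f, L) = (L*1)*(f + L) = L*(L + f))
n = -15 (n = -30 + 15 = -15)
K(B(0), 17)*n = (17*(17 + (-3 + 3*sqrt(2)/2)))*(-15) = (17*(14 + 3*sqrt(2)/2))*(-15) = (238 + 51*sqrt(2)/2)*(-15) = -3570 - 765*sqrt(2)/2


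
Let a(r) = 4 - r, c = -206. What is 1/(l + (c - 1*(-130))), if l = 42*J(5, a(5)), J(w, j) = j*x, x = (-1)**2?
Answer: -1/118 ≈ -0.0084746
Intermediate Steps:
x = 1
J(w, j) = j (J(w, j) = j*1 = j)
l = -42 (l = 42*(4 - 1*5) = 42*(4 - 5) = 42*(-1) = -42)
1/(l + (c - 1*(-130))) = 1/(-42 + (-206 - 1*(-130))) = 1/(-42 + (-206 + 130)) = 1/(-42 - 76) = 1/(-118) = -1/118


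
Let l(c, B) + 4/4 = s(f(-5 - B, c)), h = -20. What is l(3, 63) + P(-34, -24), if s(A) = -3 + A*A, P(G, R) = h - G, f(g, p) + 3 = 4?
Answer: 11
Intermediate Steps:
f(g, p) = 1 (f(g, p) = -3 + 4 = 1)
P(G, R) = -20 - G
s(A) = -3 + A²
l(c, B) = -3 (l(c, B) = -1 + (-3 + 1²) = -1 + (-3 + 1) = -1 - 2 = -3)
l(3, 63) + P(-34, -24) = -3 + (-20 - 1*(-34)) = -3 + (-20 + 34) = -3 + 14 = 11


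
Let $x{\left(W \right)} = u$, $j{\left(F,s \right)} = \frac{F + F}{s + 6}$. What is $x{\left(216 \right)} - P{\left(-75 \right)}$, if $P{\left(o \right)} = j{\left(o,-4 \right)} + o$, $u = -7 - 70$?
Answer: $73$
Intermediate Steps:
$u = -77$ ($u = -7 - 70 = -77$)
$j{\left(F,s \right)} = \frac{2 F}{6 + s}$
$P{\left(o \right)} = 2 o$ ($P{\left(o \right)} = \frac{2 o}{6 - 4} + o = \frac{2 o}{2} + o = 2 o \frac{1}{2} + o = o + o = 2 o$)
$x{\left(W \right)} = -77$
$x{\left(216 \right)} - P{\left(-75 \right)} = -77 - 2 \left(-75\right) = -77 - -150 = -77 + 150 = 73$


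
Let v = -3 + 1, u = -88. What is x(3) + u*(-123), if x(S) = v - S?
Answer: 10819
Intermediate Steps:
v = -2
x(S) = -2 - S
x(3) + u*(-123) = (-2 - 1*3) - 88*(-123) = (-2 - 3) + 10824 = -5 + 10824 = 10819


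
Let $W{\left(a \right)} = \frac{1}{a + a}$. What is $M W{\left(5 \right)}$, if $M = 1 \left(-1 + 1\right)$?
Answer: $0$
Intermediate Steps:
$W{\left(a \right)} = \frac{1}{2 a}$
$M = 0$ ($M = 1 \cdot 0 = 0$)
$M W{\left(5 \right)} = 0 \frac{1}{2 \cdot 5} = 0 \cdot \frac{1}{2} \cdot \frac{1}{5} = 0 \cdot \frac{1}{10} = 0$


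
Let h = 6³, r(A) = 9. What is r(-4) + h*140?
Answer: 30249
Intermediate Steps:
h = 216
r(-4) + h*140 = 9 + 216*140 = 9 + 30240 = 30249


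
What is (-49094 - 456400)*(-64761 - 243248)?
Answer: 155696701446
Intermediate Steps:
(-49094 - 456400)*(-64761 - 243248) = -505494*(-308009) = 155696701446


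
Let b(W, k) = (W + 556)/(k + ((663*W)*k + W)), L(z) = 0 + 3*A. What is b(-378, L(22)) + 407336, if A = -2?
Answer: 306174104489/751650 ≈ 4.0734e+5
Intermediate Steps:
L(z) = -6 (L(z) = 0 + 3*(-2) = 0 - 6 = -6)
b(W, k) = (556 + W)/(W + k + 663*W*k) (b(W, k) = (556 + W)/(k + (663*W*k + W)) = (556 + W)/(k + (W + 663*W*k)) = (556 + W)/(W + k + 663*W*k))
b(-378, L(22)) + 407336 = (556 - 378)/(-378 - 6 + 663*(-378)*(-6)) + 407336 = 178/(-378 - 6 + 1503684) + 407336 = 178/1503300 + 407336 = (1/1503300)*178 + 407336 = 89/751650 + 407336 = 306174104489/751650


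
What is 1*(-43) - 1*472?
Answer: -515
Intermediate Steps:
1*(-43) - 1*472 = -43 - 472 = -515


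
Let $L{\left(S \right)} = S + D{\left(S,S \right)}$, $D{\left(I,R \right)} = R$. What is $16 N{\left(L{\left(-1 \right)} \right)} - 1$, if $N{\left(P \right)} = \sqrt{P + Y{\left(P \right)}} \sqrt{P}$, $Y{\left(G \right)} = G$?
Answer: $-1 - 32 \sqrt{2} \approx -46.255$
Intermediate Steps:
$L{\left(S \right)} = 2 S$ ($L{\left(S \right)} = S + S = 2 S$)
$N{\left(P \right)} = P \sqrt{2}$ ($N{\left(P \right)} = \sqrt{P + P} \sqrt{P} = \sqrt{2 P} \sqrt{P} = \sqrt{2} \sqrt{P} \sqrt{P} = P \sqrt{2}$)
$16 N{\left(L{\left(-1 \right)} \right)} - 1 = 16 \cdot 2 \left(-1\right) \sqrt{2} - 1 = 16 \left(- 2 \sqrt{2}\right) - 1 = - 32 \sqrt{2} - 1 = -1 - 32 \sqrt{2}$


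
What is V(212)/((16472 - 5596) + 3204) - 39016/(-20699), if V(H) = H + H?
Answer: 69765207/36430240 ≈ 1.9150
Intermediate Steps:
V(H) = 2*H
V(212)/((16472 - 5596) + 3204) - 39016/(-20699) = (2*212)/((16472 - 5596) + 3204) - 39016/(-20699) = 424/(10876 + 3204) - 39016*(-1/20699) = 424/14080 + 39016/20699 = 424*(1/14080) + 39016/20699 = 53/1760 + 39016/20699 = 69765207/36430240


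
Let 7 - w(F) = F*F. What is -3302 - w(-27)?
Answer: -2580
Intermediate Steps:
w(F) = 7 - F**2 (w(F) = 7 - F*F = 7 - F**2)
-3302 - w(-27) = -3302 - (7 - 1*(-27)**2) = -3302 - (7 - 1*729) = -3302 - (7 - 729) = -3302 - 1*(-722) = -3302 + 722 = -2580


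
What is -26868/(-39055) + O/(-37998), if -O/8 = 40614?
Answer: 2285061404/247335315 ≈ 9.2387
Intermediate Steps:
O = -324912 (O = -8*40614 = -324912)
-26868/(-39055) + O/(-37998) = -26868/(-39055) - 324912/(-37998) = -26868*(-1/39055) - 324912*(-1/37998) = 26868/39055 + 54152/6333 = 2285061404/247335315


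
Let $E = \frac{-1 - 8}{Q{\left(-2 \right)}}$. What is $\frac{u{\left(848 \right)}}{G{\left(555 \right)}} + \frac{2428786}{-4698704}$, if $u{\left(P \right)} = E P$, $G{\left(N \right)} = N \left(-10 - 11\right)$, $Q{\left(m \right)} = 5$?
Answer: $- \frac{4288491}{11111800} \approx -0.38594$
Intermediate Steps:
$G{\left(N \right)} = - 21 N$ ($G{\left(N \right)} = N \left(-21\right) = - 21 N$)
$E = - \frac{9}{5}$ ($E = \frac{-1 - 8}{5} = \left(-9\right) \frac{1}{5} = - \frac{9}{5} \approx -1.8$)
$u{\left(P \right)} = - \frac{9 P}{5}$
$\frac{u{\left(848 \right)}}{G{\left(555 \right)}} + \frac{2428786}{-4698704} = \frac{\left(- \frac{9}{5}\right) 848}{\left(-21\right) 555} + \frac{2428786}{-4698704} = - \frac{7632}{5 \left(-11655\right)} + 2428786 \left(- \frac{1}{4698704}\right) = \left(- \frac{7632}{5}\right) \left(- \frac{1}{11655}\right) - \frac{1214393}{2349352} = \frac{848}{6475} - \frac{1214393}{2349352} = - \frac{4288491}{11111800}$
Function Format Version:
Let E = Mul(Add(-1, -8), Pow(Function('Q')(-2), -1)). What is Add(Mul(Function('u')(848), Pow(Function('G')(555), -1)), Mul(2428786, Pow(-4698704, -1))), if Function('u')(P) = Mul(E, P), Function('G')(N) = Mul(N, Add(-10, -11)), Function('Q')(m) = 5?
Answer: Rational(-4288491, 11111800) ≈ -0.38594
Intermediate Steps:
Function('G')(N) = Mul(-21, N) (Function('G')(N) = Mul(N, -21) = Mul(-21, N))
E = Rational(-9, 5) (E = Mul(Add(-1, -8), Pow(5, -1)) = Mul(-9, Rational(1, 5)) = Rational(-9, 5) ≈ -1.8000)
Function('u')(P) = Mul(Rational(-9, 5), P)
Add(Mul(Function('u')(848), Pow(Function('G')(555), -1)), Mul(2428786, Pow(-4698704, -1))) = Add(Mul(Mul(Rational(-9, 5), 848), Pow(Mul(-21, 555), -1)), Mul(2428786, Pow(-4698704, -1))) = Add(Mul(Rational(-7632, 5), Pow(-11655, -1)), Mul(2428786, Rational(-1, 4698704))) = Add(Mul(Rational(-7632, 5), Rational(-1, 11655)), Rational(-1214393, 2349352)) = Add(Rational(848, 6475), Rational(-1214393, 2349352)) = Rational(-4288491, 11111800)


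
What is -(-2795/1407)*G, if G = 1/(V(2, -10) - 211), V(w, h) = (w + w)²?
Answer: -43/4221 ≈ -0.010187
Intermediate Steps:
V(w, h) = 4*w² (V(w, h) = (2*w)² = 4*w²)
G = -1/195 (G = 1/(4*2² - 211) = 1/(4*4 - 211) = 1/(16 - 211) = 1/(-195) = -1/195 ≈ -0.0051282)
-(-2795/1407)*G = -(-2795/1407)*(-1)/195 = -(-2795*1/1407)*(-1)/195 = -(-2795)*(-1)/(1407*195) = -1*43/4221 = -43/4221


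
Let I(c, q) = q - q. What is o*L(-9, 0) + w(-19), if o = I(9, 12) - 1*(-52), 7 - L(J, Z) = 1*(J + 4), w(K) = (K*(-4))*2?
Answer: 776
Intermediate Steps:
I(c, q) = 0
w(K) = -8*K (w(K) = -4*K*2 = -8*K)
L(J, Z) = 3 - J (L(J, Z) = 7 - (J + 4) = 7 - (4 + J) = 7 + (-4 - J) = 3 - J)
o = 52 (o = 0 - 1*(-52) = 0 + 52 = 52)
o*L(-9, 0) + w(-19) = 52*(3 - 1*(-9)) - 8*(-19) = 52*(3 + 9) + 152 = 52*12 + 152 = 624 + 152 = 776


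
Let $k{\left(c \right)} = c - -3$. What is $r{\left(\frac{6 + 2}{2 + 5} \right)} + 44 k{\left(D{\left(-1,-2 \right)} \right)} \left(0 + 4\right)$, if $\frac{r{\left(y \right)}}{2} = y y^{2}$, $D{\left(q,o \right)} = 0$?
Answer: $\frac{182128}{343} \approx 530.99$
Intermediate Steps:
$k{\left(c \right)} = 3 + c$ ($k{\left(c \right)} = c + 3 = 3 + c$)
$r{\left(y \right)} = 2 y^{3}$ ($r{\left(y \right)} = 2 y y^{2} = 2 y^{3}$)
$r{\left(\frac{6 + 2}{2 + 5} \right)} + 44 k{\left(D{\left(-1,-2 \right)} \right)} \left(0 + 4\right) = 2 \left(\frac{6 + 2}{2 + 5}\right)^{3} + 44 \left(3 + 0\right) \left(0 + 4\right) = 2 \left(\frac{8}{7}\right)^{3} + 44 \cdot 3 \cdot 4 = 2 \left(8 \cdot \frac{1}{7}\right)^{3} + 44 \cdot 12 = 2 \left(\frac{8}{7}\right)^{3} + 528 = 2 \cdot \frac{512}{343} + 528 = \frac{1024}{343} + 528 = \frac{182128}{343}$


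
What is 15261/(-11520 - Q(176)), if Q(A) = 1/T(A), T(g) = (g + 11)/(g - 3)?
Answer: -2853807/2154413 ≈ -1.3246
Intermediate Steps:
T(g) = (11 + g)/(-3 + g)
Q(A) = (-3 + A)/(11 + A) (Q(A) = 1/((11 + A)/(-3 + A)) = (-3 + A)/(11 + A))
15261/(-11520 - Q(176)) = 15261/(-11520 - (-3 + 176)/(11 + 176)) = 15261/(-11520 - 173/187) = 15261/(-2154413/187) = 15261*(-187/2154413) = -2853807/2154413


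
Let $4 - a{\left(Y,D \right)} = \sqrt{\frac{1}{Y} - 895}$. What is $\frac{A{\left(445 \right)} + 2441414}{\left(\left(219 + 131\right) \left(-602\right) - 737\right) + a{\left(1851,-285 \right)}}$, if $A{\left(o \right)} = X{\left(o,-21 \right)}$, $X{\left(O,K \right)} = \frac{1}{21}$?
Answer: $- \frac{6688345045950895}{579228618673481} + \frac{102539390 i \sqrt{766612011}}{1737685856020443} \approx -11.547 + 0.0016338 i$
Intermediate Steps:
$a{\left(Y,D \right)} = 4 - \sqrt{-895 + \frac{1}{Y}}$ ($a{\left(Y,D \right)} = 4 - \sqrt{\frac{1}{Y} - 895} = 4 - \sqrt{-895 + \frac{1}{Y}}$)
$X{\left(O,K \right)} = \frac{1}{21}$
$A{\left(o \right)} = \frac{1}{21}$
$\frac{A{\left(445 \right)} + 2441414}{\left(\left(219 + 131\right) \left(-602\right) - 737\right) + a{\left(1851,-285 \right)}} = \frac{\frac{1}{21} + 2441414}{\left(\left(219 + 131\right) \left(-602\right) - 737\right) + \left(4 - \sqrt{-895 + \frac{1}{1851}}\right)} = \frac{51269695}{21 \left(\left(350 \left(-602\right) - 737\right) + \left(4 - \sqrt{-895 + \frac{1}{1851}}\right)\right)} = \frac{51269695}{21 \left(\left(-210700 - 737\right) + \left(4 - \sqrt{- \frac{1656644}{1851}}\right)\right)} = \frac{51269695}{21 \left(-211437 + \left(4 - \frac{2 i \sqrt{766612011}}{1851}\right)\right)} = \frac{51269695}{21 \left(-211433 - \frac{2 i \sqrt{766612011}}{1851}\right)}$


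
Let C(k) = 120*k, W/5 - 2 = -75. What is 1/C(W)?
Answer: -1/43800 ≈ -2.2831e-5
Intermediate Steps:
W = -365 (W = 10 + 5*(-75) = 10 - 375 = -365)
1/C(W) = 1/(120*(-365)) = 1/(-43800) = -1/43800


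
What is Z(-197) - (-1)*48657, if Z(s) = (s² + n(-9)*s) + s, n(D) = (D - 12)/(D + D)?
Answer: 522235/6 ≈ 87039.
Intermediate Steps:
n(D) = (-12 + D)/(2*D) (n(D) = (-12 + D)/((2*D)) = (-12 + D)*(1/(2*D)) = (-12 + D)/(2*D))
Z(s) = s² + 13*s/6 (Z(s) = (s² + ((½)*(-12 - 9)/(-9))*s) + s = (s² + ((½)*(-⅑)*(-21))*s) + s = (s² + 7*s/6) + s = s² + 13*s/6)
Z(-197) - (-1)*48657 = (⅙)*(-197)*(13 + 6*(-197)) - (-1)*48657 = (⅙)*(-197)*(13 - 1182) - 1*(-48657) = (⅙)*(-197)*(-1169) + 48657 = 230293/6 + 48657 = 522235/6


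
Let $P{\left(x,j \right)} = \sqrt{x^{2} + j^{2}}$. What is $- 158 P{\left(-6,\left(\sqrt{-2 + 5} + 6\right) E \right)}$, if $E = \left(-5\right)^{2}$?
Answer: $- 158 \sqrt{24411 + 7500 \sqrt{3}} \approx -30556.0$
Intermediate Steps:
$E = 25$
$P{\left(x,j \right)} = \sqrt{j^{2} + x^{2}}$
$- 158 P{\left(-6,\left(\sqrt{-2 + 5} + 6\right) E \right)} = - 158 \sqrt{\left(\left(\sqrt{-2 + 5} + 6\right) 25\right)^{2} + \left(-6\right)^{2}} = - 158 \sqrt{\left(\left(\sqrt{3} + 6\right) 25\right)^{2} + 36} = - 158 \sqrt{\left(\left(6 + \sqrt{3}\right) 25\right)^{2} + 36} = - 158 \sqrt{\left(150 + 25 \sqrt{3}\right)^{2} + 36} = - 158 \sqrt{36 + \left(150 + 25 \sqrt{3}\right)^{2}}$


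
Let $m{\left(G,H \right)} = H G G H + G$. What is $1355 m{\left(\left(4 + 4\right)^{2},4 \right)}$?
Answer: $88888000$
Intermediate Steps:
$m{\left(G,H \right)} = G + G^{2} H^{2}$ ($m{\left(G,H \right)} = G H G H + G = H G^{2} H + G = G^{2} H^{2} + G = G + G^{2} H^{2}$)
$1355 m{\left(\left(4 + 4\right)^{2},4 \right)} = 1355 \left(4 + 4\right)^{2} \left(1 + \left(4 + 4\right)^{2} \cdot 4^{2}\right) = 1355 \cdot 8^{2} \left(1 + 8^{2} \cdot 16\right) = 1355 \cdot 64 \left(1 + 64 \cdot 16\right) = 1355 \cdot 64 \left(1 + 1024\right) = 1355 \cdot 64 \cdot 1025 = 1355 \cdot 65600 = 88888000$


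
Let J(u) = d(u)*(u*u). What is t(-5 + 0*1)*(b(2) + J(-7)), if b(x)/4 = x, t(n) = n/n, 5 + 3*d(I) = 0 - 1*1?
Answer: -90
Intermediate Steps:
d(I) = -2 (d(I) = -5/3 + (0 - 1*1)/3 = -5/3 + (0 - 1)/3 = -5/3 + (1/3)*(-1) = -5/3 - 1/3 = -2)
t(n) = 1
b(x) = 4*x
J(u) = -2*u**2 (J(u) = -2*u*u = -2*u**2)
t(-5 + 0*1)*(b(2) + J(-7)) = 1*(4*2 - 2*(-7)**2) = 1*(8 - 2*49) = 1*(8 - 98) = 1*(-90) = -90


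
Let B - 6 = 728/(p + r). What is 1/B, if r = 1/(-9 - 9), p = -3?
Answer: -55/12774 ≈ -0.0043056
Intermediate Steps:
r = -1/18 (r = 1/(-18) = -1/18 ≈ -0.055556)
B = -12774/55 (B = 6 + 728/(-3 - 1/18) = 6 + 728/(-55/18) = 6 - 18/55*728 = 6 - 13104/55 = -12774/55 ≈ -232.25)
1/B = 1/(-12774/55) = -55/12774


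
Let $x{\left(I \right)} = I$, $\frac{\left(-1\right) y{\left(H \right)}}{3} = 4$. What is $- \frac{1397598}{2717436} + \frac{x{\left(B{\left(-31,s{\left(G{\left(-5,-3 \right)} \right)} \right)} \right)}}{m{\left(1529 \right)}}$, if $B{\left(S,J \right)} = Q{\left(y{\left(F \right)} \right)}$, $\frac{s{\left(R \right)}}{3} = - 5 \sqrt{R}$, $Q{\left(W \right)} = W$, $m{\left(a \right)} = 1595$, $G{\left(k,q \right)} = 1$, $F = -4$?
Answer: $- \frac{376963007}{722385070} \approx -0.52183$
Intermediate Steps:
$y{\left(H \right)} = -12$ ($y{\left(H \right)} = \left(-3\right) 4 = -12$)
$s{\left(R \right)} = - 15 \sqrt{R}$ ($s{\left(R \right)} = 3 \left(- 5 \sqrt{R}\right) = - 15 \sqrt{R}$)
$B{\left(S,J \right)} = -12$
$- \frac{1397598}{2717436} + \frac{x{\left(B{\left(-31,s{\left(G{\left(-5,-3 \right)} \right)} \right)} \right)}}{m{\left(1529 \right)}} = - \frac{1397598}{2717436} - \frac{12}{1595} = \left(-1397598\right) \frac{1}{2717436} - \frac{12}{1595} = - \frac{232933}{452906} - \frac{12}{1595} = - \frac{376963007}{722385070}$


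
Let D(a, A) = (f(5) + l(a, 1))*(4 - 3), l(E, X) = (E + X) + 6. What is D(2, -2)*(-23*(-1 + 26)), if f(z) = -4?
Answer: -2875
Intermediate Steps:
l(E, X) = 6 + E + X
D(a, A) = 3 + a (D(a, A) = (-4 + (6 + a + 1))*(4 - 3) = (-4 + (7 + a))*1 = (3 + a)*1 = 3 + a)
D(2, -2)*(-23*(-1 + 26)) = (3 + 2)*(-23*(-1 + 26)) = 5*(-23*25) = 5*(-575) = -2875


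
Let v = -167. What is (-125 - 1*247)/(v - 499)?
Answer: 62/111 ≈ 0.55856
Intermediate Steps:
(-125 - 1*247)/(v - 499) = (-125 - 1*247)/(-167 - 499) = (-125 - 247)/(-666) = -1/666*(-372) = 62/111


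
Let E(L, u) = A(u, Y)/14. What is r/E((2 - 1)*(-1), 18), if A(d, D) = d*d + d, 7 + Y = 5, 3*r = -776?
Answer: -5432/513 ≈ -10.589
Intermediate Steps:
r = -776/3 (r = (1/3)*(-776) = -776/3 ≈ -258.67)
Y = -2 (Y = -7 + 5 = -2)
A(d, D) = d + d**2 (A(d, D) = d**2 + d = d + d**2)
E(L, u) = u*(1 + u)/14 (E(L, u) = (u*(1 + u))/14 = (u*(1 + u))*(1/14) = u*(1 + u)/14)
r/E((2 - 1)*(-1), 18) = -776*7/(9*(1 + 18))/3 = -776/(3*((1/14)*18*19)) = -776/(3*171/7) = -776/3*7/171 = -5432/513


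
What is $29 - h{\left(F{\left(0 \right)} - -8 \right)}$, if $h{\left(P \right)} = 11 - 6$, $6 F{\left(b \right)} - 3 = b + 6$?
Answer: $24$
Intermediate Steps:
$F{\left(b \right)} = \frac{3}{2} + \frac{b}{6}$ ($F{\left(b \right)} = \frac{1}{2} + \frac{b + 6}{6} = \frac{1}{2} + \frac{6 + b}{6} = \frac{1}{2} + \left(1 + \frac{b}{6}\right) = \frac{3}{2} + \frac{b}{6}$)
$h{\left(P \right)} = 5$ ($h{\left(P \right)} = 11 - 6 = 5$)
$29 - h{\left(F{\left(0 \right)} - -8 \right)} = 29 - 5 = 24$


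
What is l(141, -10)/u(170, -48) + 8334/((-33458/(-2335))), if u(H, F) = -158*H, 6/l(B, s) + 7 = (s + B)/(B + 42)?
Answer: 150274144736721/258371040500 ≈ 581.62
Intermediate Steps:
l(B, s) = 6/(-7 + (B + s)/(42 + B)) (l(B, s) = 6/(-7 + (s + B)/(B + 42)) = 6/(-7 + (B + s)/(42 + B)))
l(141, -10)/u(170, -48) + 8334/((-33458/(-2335))) = (6*(42 + 141)/(-294 - 10 - 6*141))/((-158*170)) + 8334/((-33458/(-2335))) = (6*183/(-294 - 10 - 846))/(-26860) + 8334/((-33458*(-1/2335))) = (6*183/(-1150))*(-1/26860) + 8334/(33458/2335) = (6*(-1/1150)*183)*(-1/26860) + 8334*(2335/33458) = -549/575*(-1/26860) + 9729945/16729 = 549/15444500 + 9729945/16729 = 150274144736721/258371040500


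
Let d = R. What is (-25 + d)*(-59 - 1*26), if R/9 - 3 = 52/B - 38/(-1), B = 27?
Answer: -92140/3 ≈ -30713.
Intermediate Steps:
R = 1159/3 (R = 27 + 9*(52/27 - 38/(-1)) = 27 + 9*(52*(1/27) - 38*(-1)) = 27 + 9*(52/27 + 38) = 27 + 9*(1078/27) = 27 + 1078/3 = 1159/3 ≈ 386.33)
d = 1159/3 ≈ 386.33
(-25 + d)*(-59 - 1*26) = (-25 + 1159/3)*(-59 - 1*26) = 1084*(-59 - 26)/3 = (1084/3)*(-85) = -92140/3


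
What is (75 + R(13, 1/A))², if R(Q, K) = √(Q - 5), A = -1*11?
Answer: 5633 + 300*√2 ≈ 6057.3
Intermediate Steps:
A = -11
R(Q, K) = √(-5 + Q)
(75 + R(13, 1/A))² = (75 + √(-5 + 13))² = (75 + √8)² = (75 + 2*√2)²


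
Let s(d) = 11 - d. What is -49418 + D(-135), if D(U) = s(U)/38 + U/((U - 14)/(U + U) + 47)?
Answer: -12054831641/243941 ≈ -49417.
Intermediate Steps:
D(U) = 11/38 - U/38 + U/(47 + (-14 + U)/(2*U)) (D(U) = (11 - U)/38 + U/((U - 14)/(U + U) + 47) = (11 - U)*(1/38) + U/((-14 + U)/((2*U)) + 47) = (11/38 - U/38) + U/((-14 + U)*(1/(2*U)) + 47) = (11/38 - U/38) + U/((-14 + U)/(2*U) + 47) = (11/38 - U/38) + U/(47 + (-14 + U)/(2*U)) = 11/38 - U/38 + U/(47 + (-14 + U)/(2*U)))
-49418 + D(-135) = -49418 + (-154 - 19*(-135)² + 1059*(-135))/(38*(-14 + 95*(-135))) = -49418 + (-154 - 19*18225 - 142965)/(38*(-14 - 12825)) = -49418 + (1/38)*(-154 - 346275 - 142965)/(-12839) = -49418 + (1/38)*(-1/12839)*(-489394) = -49418 + 244697/243941 = -12054831641/243941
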